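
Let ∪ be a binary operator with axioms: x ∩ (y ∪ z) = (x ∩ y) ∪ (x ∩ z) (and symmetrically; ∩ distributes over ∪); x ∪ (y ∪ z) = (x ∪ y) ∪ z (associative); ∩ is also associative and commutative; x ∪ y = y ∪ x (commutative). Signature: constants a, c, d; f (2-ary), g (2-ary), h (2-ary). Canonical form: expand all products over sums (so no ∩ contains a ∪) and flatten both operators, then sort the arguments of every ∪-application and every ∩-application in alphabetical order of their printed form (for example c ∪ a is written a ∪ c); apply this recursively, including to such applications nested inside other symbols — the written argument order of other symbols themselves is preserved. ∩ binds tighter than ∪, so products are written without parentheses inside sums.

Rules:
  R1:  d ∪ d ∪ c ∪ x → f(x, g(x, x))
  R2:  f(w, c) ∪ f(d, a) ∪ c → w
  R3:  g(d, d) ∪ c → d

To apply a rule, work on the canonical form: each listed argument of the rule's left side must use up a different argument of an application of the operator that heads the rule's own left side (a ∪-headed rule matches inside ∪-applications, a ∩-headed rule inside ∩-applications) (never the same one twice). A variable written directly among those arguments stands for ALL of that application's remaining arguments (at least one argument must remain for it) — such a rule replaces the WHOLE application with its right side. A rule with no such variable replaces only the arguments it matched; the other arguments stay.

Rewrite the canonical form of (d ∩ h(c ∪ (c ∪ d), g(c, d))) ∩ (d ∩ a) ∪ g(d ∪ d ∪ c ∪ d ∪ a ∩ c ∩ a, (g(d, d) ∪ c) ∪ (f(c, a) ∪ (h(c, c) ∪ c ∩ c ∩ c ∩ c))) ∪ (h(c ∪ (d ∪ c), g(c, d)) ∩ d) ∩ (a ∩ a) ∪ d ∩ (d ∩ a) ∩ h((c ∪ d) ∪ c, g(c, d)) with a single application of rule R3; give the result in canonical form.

Canonical form:  a ∩ a ∩ d ∩ h(c ∪ c ∪ d, g(c, d)) ∪ a ∩ d ∩ d ∩ h(c ∪ c ∪ d, g(c, d)) ∪ a ∩ d ∩ d ∩ h(c ∪ c ∪ d, g(c, d)) ∪ g(a ∩ a ∩ c ∪ c ∪ d ∪ d ∪ d, c ∪ c ∩ c ∩ c ∩ c ∪ f(c, a) ∪ g(d, d) ∪ h(c, c))
Match R3:  consume c, g(d, d)
New term:  a ∩ a ∩ d ∩ h(c ∪ c ∪ d, g(c, d)) ∪ a ∩ d ∩ d ∩ h(c ∪ c ∪ d, g(c, d)) ∪ a ∩ d ∩ d ∩ h(c ∪ c ∪ d, g(c, d)) ∪ g(a ∩ a ∩ c ∪ c ∪ d ∪ d ∪ d, c ∩ c ∩ c ∩ c ∪ d ∪ f(c, a) ∪ h(c, c))

Answer: a ∩ a ∩ d ∩ h(c ∪ c ∪ d, g(c, d)) ∪ a ∩ d ∩ d ∩ h(c ∪ c ∪ d, g(c, d)) ∪ a ∩ d ∩ d ∩ h(c ∪ c ∪ d, g(c, d)) ∪ g(a ∩ a ∩ c ∪ c ∪ d ∪ d ∪ d, c ∩ c ∩ c ∩ c ∪ d ∪ f(c, a) ∪ h(c, c))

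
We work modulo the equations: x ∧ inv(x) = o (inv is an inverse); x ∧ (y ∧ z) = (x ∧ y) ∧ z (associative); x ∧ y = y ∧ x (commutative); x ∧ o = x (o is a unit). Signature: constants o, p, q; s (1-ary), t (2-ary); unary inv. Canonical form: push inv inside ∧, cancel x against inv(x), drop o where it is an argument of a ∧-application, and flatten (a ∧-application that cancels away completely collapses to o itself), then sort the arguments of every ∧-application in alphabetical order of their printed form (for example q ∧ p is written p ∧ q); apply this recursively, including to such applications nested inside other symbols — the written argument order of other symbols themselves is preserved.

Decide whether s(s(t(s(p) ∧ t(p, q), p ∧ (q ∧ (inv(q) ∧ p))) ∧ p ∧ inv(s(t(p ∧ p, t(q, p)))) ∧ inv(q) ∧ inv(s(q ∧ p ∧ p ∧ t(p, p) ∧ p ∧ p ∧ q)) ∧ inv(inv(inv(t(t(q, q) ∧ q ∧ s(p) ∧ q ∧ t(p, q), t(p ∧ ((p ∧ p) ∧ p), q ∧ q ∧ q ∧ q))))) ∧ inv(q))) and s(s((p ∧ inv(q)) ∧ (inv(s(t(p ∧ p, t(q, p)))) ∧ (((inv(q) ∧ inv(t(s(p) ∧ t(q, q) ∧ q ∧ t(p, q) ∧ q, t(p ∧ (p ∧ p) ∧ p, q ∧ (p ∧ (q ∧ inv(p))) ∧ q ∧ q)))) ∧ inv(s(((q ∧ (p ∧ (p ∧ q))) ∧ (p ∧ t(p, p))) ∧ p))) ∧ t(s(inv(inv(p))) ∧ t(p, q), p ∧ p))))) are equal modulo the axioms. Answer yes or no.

Answer: yes — both canonical forms are s(s(inv(q) ∧ inv(q) ∧ inv(s(p ∧ p ∧ p ∧ p ∧ q ∧ q ∧ t(p, p))) ∧ inv(s(t(p ∧ p, t(q, p)))) ∧ inv(t(q ∧ q ∧ s(p) ∧ t(p, q) ∧ t(q, q), t(p ∧ p ∧ p ∧ p, q ∧ q ∧ q ∧ q))) ∧ p ∧ t(s(p) ∧ t(p, q), p ∧ p)))

Derivation:
Left:  s(s(t(s(p) ∧ t(p, q), p ∧ (q ∧ (inv(q) ∧ p))) ∧ p ∧ inv(s(t(p ∧ p, t(q, p)))) ∧ inv(q) ∧ inv(s(q ∧ p ∧ p ∧ t(p, p) ∧ p ∧ p ∧ q)) ∧ inv(inv(inv(t(t(q, q) ∧ q ∧ s(p) ∧ q ∧ t(p, q), t(p ∧ ((p ∧ p) ∧ p), q ∧ q ∧ q ∧ q))))) ∧ inv(q)))
  Descend into:  t(s(p) ∧ t(p, q), p ∧ (q ∧ (inv(q) ∧ p))) ∧ p ∧ inv(s(t(p ∧ p, t(q, p)))) ∧ inv(q) ∧ inv(s(q ∧ p ∧ p ∧ t(p, p) ∧ p ∧ p ∧ q)) ∧ inv(inv(inv(t(t(q, q) ∧ q ∧ s(p) ∧ q ∧ t(p, q), t(p ∧ ((p ∧ p) ∧ p), q ∧ q ∧ q ∧ q))))) ∧ inv(q)
  Push inv inside:  distribute inv over ∧ and collapse double inv
  Collect:  t(s(p) ∧ t(p, q), p ∧ p) ∧ p ∧ inv(s(t(p ∧ p, t(q, p)))) ∧ inv(q) ∧ inv(q) ∧ inv(s(p ∧ p ∧ p ∧ p ∧ q ∧ q ∧ t(p, p))) ∧ inv(t(q ∧ q ∧ s(p) ∧ t(p, q) ∧ t(q, q), t(p ∧ p ∧ p ∧ p, q ∧ q ∧ q ∧ q)))
  Order the arguments:  inv(q) ∧ inv(q) ∧ inv(s(p ∧ p ∧ p ∧ p ∧ q ∧ q ∧ t(p, p))) ∧ inv(s(t(p ∧ p, t(q, p)))) ∧ inv(t(q ∧ q ∧ s(p) ∧ t(p, q) ∧ t(q, q), t(p ∧ p ∧ p ∧ p, q ∧ q ∧ q ∧ q))) ∧ p ∧ t(s(p) ∧ t(p, q), p ∧ p)
  Reassemble:  s(s(inv(q) ∧ inv(q) ∧ inv(s(p ∧ p ∧ p ∧ p ∧ q ∧ q ∧ t(p, p))) ∧ inv(s(t(p ∧ p, t(q, p)))) ∧ inv(t(q ∧ q ∧ s(p) ∧ t(p, q) ∧ t(q, q), t(p ∧ p ∧ p ∧ p, q ∧ q ∧ q ∧ q))) ∧ p ∧ t(s(p) ∧ t(p, q), p ∧ p)))
Right:  s(s((p ∧ inv(q)) ∧ (inv(s(t(p ∧ p, t(q, p)))) ∧ (((inv(q) ∧ inv(t(s(p) ∧ t(q, q) ∧ q ∧ t(p, q) ∧ q, t(p ∧ (p ∧ p) ∧ p, q ∧ (p ∧ (q ∧ inv(p))) ∧ q ∧ q)))) ∧ inv(s(((q ∧ (p ∧ (p ∧ q))) ∧ (p ∧ t(p, p))) ∧ p))) ∧ t(s(inv(inv(p))) ∧ t(p, q), p ∧ p)))))
  Descend into:  (p ∧ inv(q)) ∧ (inv(s(t(p ∧ p, t(q, p)))) ∧ (((inv(q) ∧ inv(t(s(p) ∧ t(q, q) ∧ q ∧ t(p, q) ∧ q, t(p ∧ (p ∧ p) ∧ p, q ∧ (p ∧ (q ∧ inv(p))) ∧ q ∧ q)))) ∧ inv(s(((q ∧ (p ∧ (p ∧ q))) ∧ (p ∧ t(p, p))) ∧ p))) ∧ t(s(inv(inv(p))) ∧ t(p, q), p ∧ p)))
  Push inv inside:  distribute inv over ∧ and collapse double inv
  Combine occurrences:  p ∧ inv(q) ∧ inv(q) ∧ inv(s(t(p ∧ p, t(q, p)))) ∧ inv(t(q ∧ q ∧ s(p) ∧ t(p, q) ∧ t(q, q), t(p ∧ p ∧ p ∧ p, q ∧ q ∧ q ∧ q))) ∧ inv(s(p ∧ p ∧ p ∧ p ∧ q ∧ q ∧ t(p, p))) ∧ t(s(p) ∧ t(p, q), p ∧ p)
  Sort:  inv(q) ∧ inv(q) ∧ inv(s(p ∧ p ∧ p ∧ p ∧ q ∧ q ∧ t(p, p))) ∧ inv(s(t(p ∧ p, t(q, p)))) ∧ inv(t(q ∧ q ∧ s(p) ∧ t(p, q) ∧ t(q, q), t(p ∧ p ∧ p ∧ p, q ∧ q ∧ q ∧ q))) ∧ p ∧ t(s(p) ∧ t(p, q), p ∧ p)
  Rebuild:  s(s(inv(q) ∧ inv(q) ∧ inv(s(p ∧ p ∧ p ∧ p ∧ q ∧ q ∧ t(p, p))) ∧ inv(s(t(p ∧ p, t(q, p)))) ∧ inv(t(q ∧ q ∧ s(p) ∧ t(p, q) ∧ t(q, q), t(p ∧ p ∧ p ∧ p, q ∧ q ∧ q ∧ q))) ∧ p ∧ t(s(p) ∧ t(p, q), p ∧ p)))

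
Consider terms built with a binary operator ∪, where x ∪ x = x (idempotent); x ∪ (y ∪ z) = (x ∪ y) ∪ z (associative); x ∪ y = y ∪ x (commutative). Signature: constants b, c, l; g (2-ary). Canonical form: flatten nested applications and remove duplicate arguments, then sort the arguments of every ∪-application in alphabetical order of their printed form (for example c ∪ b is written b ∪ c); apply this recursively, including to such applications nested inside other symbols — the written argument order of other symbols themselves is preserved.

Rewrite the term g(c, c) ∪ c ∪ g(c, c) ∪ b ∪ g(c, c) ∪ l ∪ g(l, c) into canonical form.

Drop duplicates:  drop duplicate g(c, c), g(c, c)
Order the arguments:  b ∪ c ∪ g(c, c) ∪ g(l, c) ∪ l

Answer: b ∪ c ∪ g(c, c) ∪ g(l, c) ∪ l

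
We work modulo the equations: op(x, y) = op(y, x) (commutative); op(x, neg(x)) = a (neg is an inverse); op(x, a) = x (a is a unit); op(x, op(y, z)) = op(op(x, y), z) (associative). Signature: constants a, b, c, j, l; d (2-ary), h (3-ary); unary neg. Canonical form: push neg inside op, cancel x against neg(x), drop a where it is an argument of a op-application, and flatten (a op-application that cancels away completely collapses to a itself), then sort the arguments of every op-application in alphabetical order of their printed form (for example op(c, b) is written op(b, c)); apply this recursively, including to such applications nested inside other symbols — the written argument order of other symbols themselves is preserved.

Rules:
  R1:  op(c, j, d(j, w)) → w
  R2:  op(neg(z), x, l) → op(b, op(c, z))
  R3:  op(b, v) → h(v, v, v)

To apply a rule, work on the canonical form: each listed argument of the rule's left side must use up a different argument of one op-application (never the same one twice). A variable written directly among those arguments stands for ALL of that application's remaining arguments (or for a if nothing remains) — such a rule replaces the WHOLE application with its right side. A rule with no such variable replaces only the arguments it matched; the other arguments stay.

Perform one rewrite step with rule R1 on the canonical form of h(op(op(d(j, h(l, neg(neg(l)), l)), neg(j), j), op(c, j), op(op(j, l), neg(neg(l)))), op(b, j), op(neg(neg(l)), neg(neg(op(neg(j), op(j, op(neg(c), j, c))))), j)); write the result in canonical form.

Answer: h(op(h(l, l, l), j, l, l), op(b, j), op(j, j, l))

Derivation:
Canonical form:  h(op(c, d(j, h(l, l, l)), j, j, l, l), op(b, j), op(j, j, l))
R1 matches:  uses c, d(j, h(l, l, l)), j;  w := h(l, l, l)
Result:  h(op(h(l, l, l), j, l, l), op(b, j), op(j, j, l))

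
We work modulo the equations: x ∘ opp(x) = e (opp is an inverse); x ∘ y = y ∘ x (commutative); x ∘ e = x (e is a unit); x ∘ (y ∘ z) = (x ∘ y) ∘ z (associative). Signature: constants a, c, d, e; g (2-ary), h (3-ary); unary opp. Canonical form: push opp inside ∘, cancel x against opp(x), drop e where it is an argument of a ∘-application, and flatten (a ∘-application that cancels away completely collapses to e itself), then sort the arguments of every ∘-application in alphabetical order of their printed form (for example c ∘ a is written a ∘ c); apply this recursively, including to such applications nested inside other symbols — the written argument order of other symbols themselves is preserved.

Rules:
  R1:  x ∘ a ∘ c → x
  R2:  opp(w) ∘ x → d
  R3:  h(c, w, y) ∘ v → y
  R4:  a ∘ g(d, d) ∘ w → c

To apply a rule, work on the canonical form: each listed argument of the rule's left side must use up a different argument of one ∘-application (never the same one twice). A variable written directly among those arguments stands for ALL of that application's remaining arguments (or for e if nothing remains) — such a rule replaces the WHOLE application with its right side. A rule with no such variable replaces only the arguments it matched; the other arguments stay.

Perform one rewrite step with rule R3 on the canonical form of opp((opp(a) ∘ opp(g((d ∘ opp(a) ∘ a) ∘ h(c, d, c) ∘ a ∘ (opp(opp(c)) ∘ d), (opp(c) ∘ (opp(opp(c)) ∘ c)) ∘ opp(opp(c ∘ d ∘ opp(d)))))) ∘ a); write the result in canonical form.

Answer: g(c, c ∘ c)

Derivation:
Canonical form:  g(a ∘ c ∘ d ∘ d ∘ h(c, d, c), c ∘ c)
R3 matches:  uses h(c, d, c);  v := a ∘ c ∘ d ∘ d, w := d, y := c
The variable takes the whole remainder — replace the entire application.
New term:  g(c, c ∘ c)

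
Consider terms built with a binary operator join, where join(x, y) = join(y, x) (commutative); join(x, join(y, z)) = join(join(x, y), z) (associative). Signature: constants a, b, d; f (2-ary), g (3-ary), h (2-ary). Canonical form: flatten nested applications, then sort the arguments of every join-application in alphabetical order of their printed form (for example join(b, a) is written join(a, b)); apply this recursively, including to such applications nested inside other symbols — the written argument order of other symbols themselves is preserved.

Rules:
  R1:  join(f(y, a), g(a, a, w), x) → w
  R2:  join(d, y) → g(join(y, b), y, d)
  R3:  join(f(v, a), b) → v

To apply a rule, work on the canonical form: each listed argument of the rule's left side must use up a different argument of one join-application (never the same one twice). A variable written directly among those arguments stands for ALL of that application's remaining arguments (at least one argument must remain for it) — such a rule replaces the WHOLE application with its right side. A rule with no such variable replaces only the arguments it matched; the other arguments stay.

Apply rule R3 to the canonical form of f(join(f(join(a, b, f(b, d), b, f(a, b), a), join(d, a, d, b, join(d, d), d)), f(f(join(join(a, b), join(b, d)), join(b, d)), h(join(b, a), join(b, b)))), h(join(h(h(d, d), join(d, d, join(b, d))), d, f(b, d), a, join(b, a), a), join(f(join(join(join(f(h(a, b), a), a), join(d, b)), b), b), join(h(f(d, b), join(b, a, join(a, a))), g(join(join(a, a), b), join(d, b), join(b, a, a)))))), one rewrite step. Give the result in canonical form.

Answer: f(join(f(f(join(a, b, b, d), join(b, d)), h(join(a, b), join(b, b))), f(join(a, a, b, b, f(a, b), f(b, d)), join(a, b, d, d, d, d, d))), h(join(a, a, a, b, d, f(b, d), h(h(d, d), join(b, d, d, d))), join(f(join(a, b, d, h(a, b)), b), g(join(a, a, b), join(b, d), join(a, a, b)), h(f(d, b), join(a, a, a, b)))))

Derivation:
Canonical form:  f(join(f(f(join(a, b, b, d), join(b, d)), h(join(a, b), join(b, b))), f(join(a, a, b, b, f(a, b), f(b, d)), join(a, b, d, d, d, d, d))), h(join(a, a, a, b, d, f(b, d), h(h(d, d), join(b, d, d, d))), join(f(join(a, b, b, d, f(h(a, b), a)), b), g(join(a, a, b), join(b, d), join(a, a, b)), h(f(d, b), join(a, a, a, b)))))
R3 matches:  uses b, f(h(a, b), a);  v := h(a, b)
Giving:  f(join(f(f(join(a, b, b, d), join(b, d)), h(join(a, b), join(b, b))), f(join(a, a, b, b, f(a, b), f(b, d)), join(a, b, d, d, d, d, d))), h(join(a, a, a, b, d, f(b, d), h(h(d, d), join(b, d, d, d))), join(f(join(a, b, d, h(a, b)), b), g(join(a, a, b), join(b, d), join(a, a, b)), h(f(d, b), join(a, a, a, b)))))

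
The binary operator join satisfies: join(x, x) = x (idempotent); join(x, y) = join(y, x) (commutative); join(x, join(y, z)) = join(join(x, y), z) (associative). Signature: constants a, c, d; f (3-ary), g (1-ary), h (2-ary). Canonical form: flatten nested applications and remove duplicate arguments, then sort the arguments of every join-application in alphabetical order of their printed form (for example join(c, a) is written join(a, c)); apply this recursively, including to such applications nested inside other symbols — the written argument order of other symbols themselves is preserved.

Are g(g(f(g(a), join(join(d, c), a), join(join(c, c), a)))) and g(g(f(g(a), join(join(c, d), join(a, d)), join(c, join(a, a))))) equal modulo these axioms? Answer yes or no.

Answer: yes — both canonical forms are g(g(f(g(a), join(a, c, d), join(a, c))))

Derivation:
Left:  g(g(f(g(a), join(join(d, c), a), join(join(c, c), a))))
  Work inside:  join(join(c, c), a)
  Flatten:  join(c, c, a)
  Deduplicate:  drop duplicate c
  Sort:  join(a, c)
  Put back:  g(g(f(g(a), join(a, c, d), join(a, c))))
Right:  g(g(f(g(a), join(join(c, d), join(a, d)), join(c, join(a, a)))))
  Focus inside:  join(join(c, d), join(a, d))
  Un-nest:  join(c, d, a, d)
  Drop duplicates:  drop duplicate d
  Sort:  join(a, c, d)
  Rebuild:  g(g(f(g(a), join(a, c, d), join(a, c))))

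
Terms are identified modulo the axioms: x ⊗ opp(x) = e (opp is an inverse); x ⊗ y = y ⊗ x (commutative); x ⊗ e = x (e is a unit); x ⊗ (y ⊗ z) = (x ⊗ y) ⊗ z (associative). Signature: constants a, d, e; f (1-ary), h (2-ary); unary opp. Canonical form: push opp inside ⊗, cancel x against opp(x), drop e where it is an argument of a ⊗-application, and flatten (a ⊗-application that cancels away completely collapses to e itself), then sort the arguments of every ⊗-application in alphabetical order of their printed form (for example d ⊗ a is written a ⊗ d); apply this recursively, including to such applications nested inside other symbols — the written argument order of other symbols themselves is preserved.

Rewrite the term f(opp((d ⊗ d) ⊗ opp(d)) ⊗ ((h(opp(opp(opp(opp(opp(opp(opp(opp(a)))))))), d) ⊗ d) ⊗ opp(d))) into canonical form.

Focus inside:  opp((d ⊗ d) ⊗ opp(d)) ⊗ ((h(opp(opp(opp(opp(opp(opp(opp(opp(a)))))))), d) ⊗ d) ⊗ opp(d))
Push opp inside:  distribute opp over ⊗ and collapse double opp
Collect terms:  opp(d) ⊗ h(a, d)
Sort arguments:  h(a, d) ⊗ opp(d)
Rebuild:  f(h(a, d) ⊗ opp(d))

Answer: f(h(a, d) ⊗ opp(d))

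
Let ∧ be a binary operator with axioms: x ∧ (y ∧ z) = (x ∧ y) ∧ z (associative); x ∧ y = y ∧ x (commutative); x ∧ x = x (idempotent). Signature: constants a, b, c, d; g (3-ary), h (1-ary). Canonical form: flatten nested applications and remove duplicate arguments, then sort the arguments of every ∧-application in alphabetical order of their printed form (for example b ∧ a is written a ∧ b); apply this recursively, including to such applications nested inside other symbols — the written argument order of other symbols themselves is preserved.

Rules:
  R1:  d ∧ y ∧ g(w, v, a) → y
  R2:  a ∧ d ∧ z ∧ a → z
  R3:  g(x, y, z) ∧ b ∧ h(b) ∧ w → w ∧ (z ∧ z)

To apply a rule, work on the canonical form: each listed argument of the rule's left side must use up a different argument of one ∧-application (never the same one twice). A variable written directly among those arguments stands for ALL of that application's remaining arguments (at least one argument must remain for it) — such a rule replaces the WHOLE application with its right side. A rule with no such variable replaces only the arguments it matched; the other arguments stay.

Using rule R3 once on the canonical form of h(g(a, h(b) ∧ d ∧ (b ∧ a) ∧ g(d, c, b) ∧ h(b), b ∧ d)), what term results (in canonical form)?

Canonical form:  h(g(a, a ∧ b ∧ d ∧ g(d, c, b) ∧ h(b), b ∧ d))
Match R3:  consume b, g(d, c, b), h(b);  w := a ∧ d, x := d, y := c, z := b
The variable takes the whole remainder — replace the entire application.
Giving:  h(g(a, a ∧ b ∧ d, b ∧ d))

Answer: h(g(a, a ∧ b ∧ d, b ∧ d))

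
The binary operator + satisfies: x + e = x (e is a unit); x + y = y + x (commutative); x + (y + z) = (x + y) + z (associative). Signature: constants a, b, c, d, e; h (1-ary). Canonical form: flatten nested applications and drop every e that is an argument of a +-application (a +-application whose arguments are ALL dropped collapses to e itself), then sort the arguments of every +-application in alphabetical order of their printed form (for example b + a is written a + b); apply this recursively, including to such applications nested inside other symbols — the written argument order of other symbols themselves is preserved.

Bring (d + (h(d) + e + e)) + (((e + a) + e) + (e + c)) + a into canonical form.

Answer: a + a + c + d + h(d)

Derivation:
Flatten:  d + h(d) + e + e + e + a + e + e + c + a
Units out:  drop e (×5)
Order the arguments:  a + a + c + d + h(d)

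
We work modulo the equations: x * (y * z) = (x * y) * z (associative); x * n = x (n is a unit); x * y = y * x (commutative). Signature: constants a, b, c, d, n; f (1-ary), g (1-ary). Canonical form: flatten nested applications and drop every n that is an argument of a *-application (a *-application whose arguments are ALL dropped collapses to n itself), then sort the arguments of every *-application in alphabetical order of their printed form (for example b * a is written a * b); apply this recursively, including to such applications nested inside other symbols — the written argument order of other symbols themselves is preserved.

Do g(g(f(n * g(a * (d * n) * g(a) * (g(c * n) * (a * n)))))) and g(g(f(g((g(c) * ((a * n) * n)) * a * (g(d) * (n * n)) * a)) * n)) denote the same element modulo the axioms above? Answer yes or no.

Left:  g(g(f(n * g(a * (d * n) * g(a) * (g(c * n) * (a * n))))))
  Descend into:  n * g(a * (d * n) * g(a) * (g(c * n) * (a * n)))
  Inside:  g(a * (d * n) * g(a) * (g(c * n) * (a * n)))  →  g(a * a * d * g(a) * g(c))
  Units out:  drop n
  Order the arguments:  g(a * a * d * g(a) * g(c))
  Rebuild:  g(g(f(g(a * a * d * g(a) * g(c)))))
Right:  g(g(f(g((g(c) * ((a * n) * n)) * a * (g(d) * (n * n)) * a)) * n))
  Work inside:  f(g((g(c) * ((a * n) * n)) * a * (g(d) * (n * n)) * a)) * n
  Inside:  f(g((g(c) * ((a * n) * n)) * a * (g(d) * (n * n)) * a))  →  f(g(a * a * a * g(c) * g(d)))
  Drop the unit:  drop n
  Sort arguments:  f(g(a * a * a * g(c) * g(d)))
  Rebuild:  g(g(f(g(a * a * a * g(c) * g(d)))))

Answer: no — g(g(f(g(a * a * d * g(a) * g(c))))) vs g(g(f(g(a * a * a * g(c) * g(d)))))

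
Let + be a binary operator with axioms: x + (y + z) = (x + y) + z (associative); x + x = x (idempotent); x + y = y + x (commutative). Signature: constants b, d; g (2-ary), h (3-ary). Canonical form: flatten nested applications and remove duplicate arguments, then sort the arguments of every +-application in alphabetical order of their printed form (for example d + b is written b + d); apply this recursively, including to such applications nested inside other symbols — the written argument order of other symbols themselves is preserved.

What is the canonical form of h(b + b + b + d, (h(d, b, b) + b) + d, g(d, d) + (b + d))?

Descend into:  (h(d, b, b) + b) + d
Flatten:  h(d, b, b) + b + d
Sort:  b + d + h(d, b, b)
Rebuild:  h(b + d, b + d + h(d, b, b), b + d + g(d, d))

Answer: h(b + d, b + d + h(d, b, b), b + d + g(d, d))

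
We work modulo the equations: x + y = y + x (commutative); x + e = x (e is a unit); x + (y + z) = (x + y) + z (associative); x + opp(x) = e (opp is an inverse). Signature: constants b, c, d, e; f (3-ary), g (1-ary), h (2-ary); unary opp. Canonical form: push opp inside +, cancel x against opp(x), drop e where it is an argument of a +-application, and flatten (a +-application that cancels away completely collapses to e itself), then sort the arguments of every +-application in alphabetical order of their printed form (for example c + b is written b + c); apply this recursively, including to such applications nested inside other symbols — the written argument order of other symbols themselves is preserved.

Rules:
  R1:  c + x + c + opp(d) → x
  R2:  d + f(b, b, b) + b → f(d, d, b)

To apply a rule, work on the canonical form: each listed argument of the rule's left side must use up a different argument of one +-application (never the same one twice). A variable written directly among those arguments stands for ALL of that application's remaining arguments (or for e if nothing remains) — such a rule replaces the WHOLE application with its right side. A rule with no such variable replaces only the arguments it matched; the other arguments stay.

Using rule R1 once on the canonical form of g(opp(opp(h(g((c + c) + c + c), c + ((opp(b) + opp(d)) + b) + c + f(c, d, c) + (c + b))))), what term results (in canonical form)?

Canonical form:  g(h(g(c + c + c + c), b + c + c + c + f(c, d, c) + opp(d)))
Match R1:  consume c, c, opp(d);  x := b + c + f(c, d, c)
The extension variable absorbs all remaining arguments, so the whole application is rewritten.
Giving:  g(h(g(c + c + c + c), b + c + f(c, d, c)))

Answer: g(h(g(c + c + c + c), b + c + f(c, d, c)))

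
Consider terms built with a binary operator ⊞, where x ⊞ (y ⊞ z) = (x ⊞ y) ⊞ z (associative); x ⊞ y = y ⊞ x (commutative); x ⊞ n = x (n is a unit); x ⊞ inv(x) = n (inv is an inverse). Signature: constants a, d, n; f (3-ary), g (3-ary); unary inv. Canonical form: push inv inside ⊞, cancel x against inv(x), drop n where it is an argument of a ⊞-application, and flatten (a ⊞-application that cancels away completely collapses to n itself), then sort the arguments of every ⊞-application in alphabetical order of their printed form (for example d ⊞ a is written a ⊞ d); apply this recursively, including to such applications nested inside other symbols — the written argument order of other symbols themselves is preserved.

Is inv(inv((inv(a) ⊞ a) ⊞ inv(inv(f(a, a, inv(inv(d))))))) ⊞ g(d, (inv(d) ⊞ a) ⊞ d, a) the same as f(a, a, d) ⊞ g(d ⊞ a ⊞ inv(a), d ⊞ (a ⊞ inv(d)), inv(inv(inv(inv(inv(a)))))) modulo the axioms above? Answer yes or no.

Left:  inv(inv((inv(a) ⊞ a) ⊞ inv(inv(f(a, a, inv(inv(d))))))) ⊞ g(d, (inv(d) ⊞ a) ⊞ d, a)
  Push inv inside:  distribute inv over ⊞ and collapse double inv
  Cancel inverse pairs:  a cancels
  Combine occurrences:  f(a, a, d) ⊞ g(d, a, a)
Right:  f(a, a, d) ⊞ g(d ⊞ a ⊞ inv(a), d ⊞ (a ⊞ inv(d)), inv(inv(inv(inv(inv(a))))))
  Push inv inside:  distribute inv over ⊞ and collapse double inv
  Collect terms:  f(a, a, d) ⊞ g(d, a, inv(a))

Answer: no — f(a, a, d) ⊞ g(d, a, a) vs f(a, a, d) ⊞ g(d, a, inv(a))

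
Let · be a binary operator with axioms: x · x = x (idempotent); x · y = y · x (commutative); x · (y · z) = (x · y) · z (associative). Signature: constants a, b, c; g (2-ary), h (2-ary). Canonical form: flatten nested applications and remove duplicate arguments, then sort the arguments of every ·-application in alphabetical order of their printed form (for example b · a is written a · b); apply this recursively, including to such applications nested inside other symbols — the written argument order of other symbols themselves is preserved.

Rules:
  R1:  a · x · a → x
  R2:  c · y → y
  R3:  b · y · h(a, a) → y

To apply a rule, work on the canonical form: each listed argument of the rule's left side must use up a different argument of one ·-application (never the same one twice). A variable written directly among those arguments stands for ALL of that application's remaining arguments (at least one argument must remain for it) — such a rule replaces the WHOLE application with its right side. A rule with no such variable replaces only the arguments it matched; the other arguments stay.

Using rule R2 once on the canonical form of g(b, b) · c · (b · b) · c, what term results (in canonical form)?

Answer: b · g(b, b)

Derivation:
Canonical form:  b · c · g(b, b)
Apply R2:  consuming c;  y := b · g(b, b)
The extension variable absorbs all remaining arguments, so the whole application is rewritten.
Giving:  b · g(b, b)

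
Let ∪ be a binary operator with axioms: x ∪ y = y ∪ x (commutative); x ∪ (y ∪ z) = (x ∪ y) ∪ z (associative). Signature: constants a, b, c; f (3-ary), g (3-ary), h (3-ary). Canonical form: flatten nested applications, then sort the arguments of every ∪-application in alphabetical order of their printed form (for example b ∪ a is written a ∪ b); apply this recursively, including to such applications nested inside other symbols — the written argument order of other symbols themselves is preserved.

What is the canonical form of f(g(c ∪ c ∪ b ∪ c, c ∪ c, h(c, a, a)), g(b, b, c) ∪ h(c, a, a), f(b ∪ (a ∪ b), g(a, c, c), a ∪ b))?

Focus inside:  b ∪ (a ∪ b)
Un-nest:  b ∪ a ∪ b
Sort arguments:  a ∪ b ∪ b
Rebuild:  f(g(b ∪ c ∪ c ∪ c, c ∪ c, h(c, a, a)), g(b, b, c) ∪ h(c, a, a), f(a ∪ b ∪ b, g(a, c, c), a ∪ b))

Answer: f(g(b ∪ c ∪ c ∪ c, c ∪ c, h(c, a, a)), g(b, b, c) ∪ h(c, a, a), f(a ∪ b ∪ b, g(a, c, c), a ∪ b))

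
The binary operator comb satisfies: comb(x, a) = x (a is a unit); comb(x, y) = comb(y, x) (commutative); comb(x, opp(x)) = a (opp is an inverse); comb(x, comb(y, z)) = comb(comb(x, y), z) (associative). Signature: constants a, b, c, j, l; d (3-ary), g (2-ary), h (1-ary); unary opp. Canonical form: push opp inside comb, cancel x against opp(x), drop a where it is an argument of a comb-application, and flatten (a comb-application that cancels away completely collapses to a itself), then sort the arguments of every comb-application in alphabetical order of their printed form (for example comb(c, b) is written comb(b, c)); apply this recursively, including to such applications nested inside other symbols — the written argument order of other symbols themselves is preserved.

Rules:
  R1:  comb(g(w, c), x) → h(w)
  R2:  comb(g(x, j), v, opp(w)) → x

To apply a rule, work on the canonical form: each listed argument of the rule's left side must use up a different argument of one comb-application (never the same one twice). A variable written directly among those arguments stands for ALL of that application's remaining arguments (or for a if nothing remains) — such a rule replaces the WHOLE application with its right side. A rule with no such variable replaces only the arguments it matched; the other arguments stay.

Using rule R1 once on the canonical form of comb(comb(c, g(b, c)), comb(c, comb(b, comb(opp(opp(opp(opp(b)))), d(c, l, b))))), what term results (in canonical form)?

Answer: h(b)

Derivation:
Canonical form:  comb(b, b, c, c, d(c, l, b), g(b, c))
Apply R1:  consuming g(b, c);  w := b, x := comb(b, b, c, c, d(c, l, b))
Every leftover argument binds to the variable; the entire application is replaced.
New term:  h(b)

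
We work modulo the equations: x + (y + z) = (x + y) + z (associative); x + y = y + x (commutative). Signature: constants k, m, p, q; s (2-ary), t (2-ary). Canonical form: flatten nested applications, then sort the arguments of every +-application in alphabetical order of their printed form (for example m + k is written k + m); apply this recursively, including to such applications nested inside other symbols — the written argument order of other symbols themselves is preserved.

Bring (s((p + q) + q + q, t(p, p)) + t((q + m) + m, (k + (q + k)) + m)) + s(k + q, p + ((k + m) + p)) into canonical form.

Answer: s(k + q, k + m + p + p) + s(p + q + q + q, t(p, p)) + t(m + m + q, k + k + m + q)

Derivation:
Un-nest:  s((p + q) + q + q, t(p, p)) + t((q + m) + m, (k + (q + k)) + m) + s(k + q, p + ((k + m) + p))
Simplify inside:  s((p + q) + q + q, t(p, p))  →  s(p + q + q + q, t(p, p))
Inside:  t((q + m) + m, (k + (q + k)) + m)  →  t(m + m + q, k + k + m + q)
Inside:  s(k + q, p + ((k + m) + p))  →  s(k + q, k + m + p + p)
Sort arguments:  s(k + q, k + m + p + p) + s(p + q + q + q, t(p, p)) + t(m + m + q, k + k + m + q)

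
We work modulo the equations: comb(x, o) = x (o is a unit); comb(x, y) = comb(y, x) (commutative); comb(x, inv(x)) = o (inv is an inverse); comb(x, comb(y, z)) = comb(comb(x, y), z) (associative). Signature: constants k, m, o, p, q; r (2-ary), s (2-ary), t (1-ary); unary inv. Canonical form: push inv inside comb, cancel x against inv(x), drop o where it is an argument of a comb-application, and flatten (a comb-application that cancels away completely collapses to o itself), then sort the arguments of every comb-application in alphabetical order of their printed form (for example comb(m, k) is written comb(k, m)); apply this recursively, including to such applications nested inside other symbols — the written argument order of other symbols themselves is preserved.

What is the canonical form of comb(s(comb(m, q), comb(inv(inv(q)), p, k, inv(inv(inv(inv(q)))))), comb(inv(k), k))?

Push inv inside:  distribute inv over comb and collapse double inv
Inverses cancel:  k cancels
Collect terms:  s(comb(m, q), comb(k, p, q, q))

Answer: s(comb(m, q), comb(k, p, q, q))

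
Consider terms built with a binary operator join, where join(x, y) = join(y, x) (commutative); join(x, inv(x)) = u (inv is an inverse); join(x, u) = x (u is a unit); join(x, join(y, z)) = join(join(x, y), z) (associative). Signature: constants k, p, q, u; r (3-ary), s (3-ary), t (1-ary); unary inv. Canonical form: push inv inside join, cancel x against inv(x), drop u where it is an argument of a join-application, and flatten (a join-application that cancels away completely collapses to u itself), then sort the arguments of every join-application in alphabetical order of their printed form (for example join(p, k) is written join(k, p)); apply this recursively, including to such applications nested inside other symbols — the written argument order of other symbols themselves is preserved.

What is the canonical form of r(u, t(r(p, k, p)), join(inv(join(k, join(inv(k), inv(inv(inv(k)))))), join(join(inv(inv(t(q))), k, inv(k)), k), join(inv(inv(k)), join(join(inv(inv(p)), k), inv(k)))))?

Answer: r(u, t(r(p, k, p)), join(k, k, k, p, t(q)))

Derivation:
Work inside:  join(inv(join(k, join(inv(k), inv(inv(inv(k)))))), join(join(inv(inv(t(q))), k, inv(k)), k), join(inv(inv(k)), join(join(inv(inv(p)), k), inv(k))))
Push inv inside:  distribute inv over join and collapse double inv
Collect:  join(k, k, k, t(q), p)
Order the arguments:  join(k, k, k, p, t(q))
Put back:  r(u, t(r(p, k, p)), join(k, k, k, p, t(q)))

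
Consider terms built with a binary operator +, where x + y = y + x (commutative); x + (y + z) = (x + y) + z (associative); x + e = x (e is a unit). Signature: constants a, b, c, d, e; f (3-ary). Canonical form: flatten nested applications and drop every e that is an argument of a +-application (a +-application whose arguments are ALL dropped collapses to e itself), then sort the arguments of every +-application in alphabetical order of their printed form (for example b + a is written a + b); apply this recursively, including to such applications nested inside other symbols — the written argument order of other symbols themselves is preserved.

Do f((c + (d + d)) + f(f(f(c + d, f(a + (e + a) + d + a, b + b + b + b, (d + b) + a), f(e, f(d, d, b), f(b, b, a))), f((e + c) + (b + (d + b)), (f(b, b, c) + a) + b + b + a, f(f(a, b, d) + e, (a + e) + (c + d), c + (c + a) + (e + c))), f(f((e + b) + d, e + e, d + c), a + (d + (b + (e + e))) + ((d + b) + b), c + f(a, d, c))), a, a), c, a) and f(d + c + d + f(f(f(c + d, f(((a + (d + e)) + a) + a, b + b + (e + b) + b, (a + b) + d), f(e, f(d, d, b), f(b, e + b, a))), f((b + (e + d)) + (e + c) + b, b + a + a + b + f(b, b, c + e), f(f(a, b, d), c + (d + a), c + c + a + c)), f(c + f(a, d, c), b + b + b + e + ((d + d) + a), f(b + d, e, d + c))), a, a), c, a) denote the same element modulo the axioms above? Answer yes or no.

Answer: no — f(c + d + d + f(f(f(c + d, f(a + a + a + d, b + b + b + b, a + b + d), f(e, f(d, d, b), f(b, b, a))), f(b + b + c + d, a + a + b + b + f(b, b, c), f(f(a, b, d), a + c + d, a + c + c + c)), f(f(b + d, e, c + d), a + b + b + b + d + d, c + f(a, d, c))), a, a), c, a) vs f(c + d + d + f(f(f(c + d, f(a + a + a + d, b + b + b + b, a + b + d), f(e, f(d, d, b), f(b, b, a))), f(b + b + c + d, a + a + b + b + f(b, b, c), f(f(a, b, d), a + c + d, a + c + c + c)), f(c + f(a, d, c), a + b + b + b + d + d, f(b + d, e, c + d))), a, a), c, a)

Derivation:
Left:  f((c + (d + d)) + f(f(f(c + d, f(a + (e + a) + d + a, b + b + b + b, (d + b) + a), f(e, f(d, d, b), f(b, b, a))), f((e + c) + (b + (d + b)), (f(b, b, c) + a) + b + b + a, f(f(a, b, d) + e, (a + e) + (c + d), c + (c + a) + (e + c))), f(f((e + b) + d, e + e, d + c), a + (d + (b + (e + e))) + ((d + b) + b), c + f(a, d, c))), a, a), c, a)
  Focus inside:  (c + (d + d)) + f(f(f(c + d, f(a + (e + a) + d + a, b + b + b + b, (d + b) + a), f(e, f(d, d, b), f(b, b, a))), f((e + c) + (b + (d + b)), (f(b, b, c) + a) + b + b + a, f(f(a, b, d) + e, (a + e) + (c + d), c + (c + a) + (e + c))), f(f((e + b) + d, e + e, d + c), a + (d + (b + (e + e))) + ((d + b) + b), c + f(a, d, c))), a, a)
  Merge nested applications:  c + d + d + f(f(f(c + d, f(a + (e + a) + d + a, b + b + b + b, (d + b) + a), f(e, f(d, d, b), f(b, b, a))), f((e + c) + (b + (d + b)), (f(b, b, c) + a) + b + b + a, f(f(a, b, d) + e, (a + e) + (c + d), c + (c + a) + (e + c))), f(f((e + b) + d, e + e, d + c), a + (d + (b + (e + e))) + ((d + b) + b), c + f(a, d, c))), a, a)
  Canonicalize subterm:  f(f(f(c + d, f(a + (e + a) + d + a, b + b + b + b, (d + b) + a), f(e, f(d, d, b), f(b, b, a))), f((e + c) + (b + (d + b)), (f(b, b, c) + a) + b + b + a, f(f(a, b, d) + e, (a + e) + (c + d), c + (c + a) + (e + c))), f(f((e + b) + d, e + e, d + c), a + (d + (b + (e + e))) + ((d + b) + b), c + f(a, d, c))), a, a)  →  f(f(f(c + d, f(a + a + a + d, b + b + b + b, a + b + d), f(e, f(d, d, b), f(b, b, a))), f(b + b + c + d, a + a + b + b + f(b, b, c), f(f(a, b, d), a + c + d, a + c + c + c)), f(f(b + d, e, c + d), a + b + b + b + d + d, c + f(a, d, c))), a, a)
  Sort:  c + d + d + f(f(f(c + d, f(a + a + a + d, b + b + b + b, a + b + d), f(e, f(d, d, b), f(b, b, a))), f(b + b + c + d, a + a + b + b + f(b, b, c), f(f(a, b, d), a + c + d, a + c + c + c)), f(f(b + d, e, c + d), a + b + b + b + d + d, c + f(a, d, c))), a, a)
  Put back:  f(c + d + d + f(f(f(c + d, f(a + a + a + d, b + b + b + b, a + b + d), f(e, f(d, d, b), f(b, b, a))), f(b + b + c + d, a + a + b + b + f(b, b, c), f(f(a, b, d), a + c + d, a + c + c + c)), f(f(b + d, e, c + d), a + b + b + b + d + d, c + f(a, d, c))), a, a), c, a)
Right:  f(d + c + d + f(f(f(c + d, f(((a + (d + e)) + a) + a, b + b + (e + b) + b, (a + b) + d), f(e, f(d, d, b), f(b, e + b, a))), f((b + (e + d)) + (e + c) + b, b + a + a + b + f(b, b, c + e), f(f(a, b, d), c + (d + a), c + c + a + c)), f(c + f(a, d, c), b + b + b + e + ((d + d) + a), f(b + d, e, d + c))), a, a), c, a)
  Descend into:  d + c + d + f(f(f(c + d, f(((a + (d + e)) + a) + a, b + b + (e + b) + b, (a + b) + d), f(e, f(d, d, b), f(b, e + b, a))), f((b + (e + d)) + (e + c) + b, b + a + a + b + f(b, b, c + e), f(f(a, b, d), c + (d + a), c + c + a + c)), f(c + f(a, d, c), b + b + b + e + ((d + d) + a), f(b + d, e, d + c))), a, a)
  Inside:  f(f(f(c + d, f(((a + (d + e)) + a) + a, b + b + (e + b) + b, (a + b) + d), f(e, f(d, d, b), f(b, e + b, a))), f((b + (e + d)) + (e + c) + b, b + a + a + b + f(b, b, c + e), f(f(a, b, d), c + (d + a), c + c + a + c)), f(c + f(a, d, c), b + b + b + e + ((d + d) + a), f(b + d, e, d + c))), a, a)  →  f(f(f(c + d, f(a + a + a + d, b + b + b + b, a + b + d), f(e, f(d, d, b), f(b, b, a))), f(b + b + c + d, a + a + b + b + f(b, b, c), f(f(a, b, d), a + c + d, a + c + c + c)), f(c + f(a, d, c), a + b + b + b + d + d, f(b + d, e, c + d))), a, a)
  Sort:  c + d + d + f(f(f(c + d, f(a + a + a + d, b + b + b + b, a + b + d), f(e, f(d, d, b), f(b, b, a))), f(b + b + c + d, a + a + b + b + f(b, b, c), f(f(a, b, d), a + c + d, a + c + c + c)), f(c + f(a, d, c), a + b + b + b + d + d, f(b + d, e, c + d))), a, a)
  Rebuild:  f(c + d + d + f(f(f(c + d, f(a + a + a + d, b + b + b + b, a + b + d), f(e, f(d, d, b), f(b, b, a))), f(b + b + c + d, a + a + b + b + f(b, b, c), f(f(a, b, d), a + c + d, a + c + c + c)), f(c + f(a, d, c), a + b + b + b + d + d, f(b + d, e, c + d))), a, a), c, a)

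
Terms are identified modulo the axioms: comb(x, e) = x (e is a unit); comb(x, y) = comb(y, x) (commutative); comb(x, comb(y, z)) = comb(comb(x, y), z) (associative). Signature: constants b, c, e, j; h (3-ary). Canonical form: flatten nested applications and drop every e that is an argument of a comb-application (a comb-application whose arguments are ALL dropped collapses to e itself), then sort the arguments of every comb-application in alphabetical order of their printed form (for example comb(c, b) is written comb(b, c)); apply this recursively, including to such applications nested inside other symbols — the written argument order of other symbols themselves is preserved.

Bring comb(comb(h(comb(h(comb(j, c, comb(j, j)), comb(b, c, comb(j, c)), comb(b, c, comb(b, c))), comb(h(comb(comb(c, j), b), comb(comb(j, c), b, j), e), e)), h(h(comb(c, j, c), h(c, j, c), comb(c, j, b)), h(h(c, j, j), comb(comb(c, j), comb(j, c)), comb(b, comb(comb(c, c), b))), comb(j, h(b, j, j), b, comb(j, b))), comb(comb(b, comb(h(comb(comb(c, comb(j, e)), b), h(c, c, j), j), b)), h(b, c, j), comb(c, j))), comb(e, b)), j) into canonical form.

Flatten:  comb(h(comb(h(comb(j, c, comb(j, j)), comb(b, c, comb(j, c)), comb(b, c, comb(b, c))), comb(h(comb(comb(c, j), b), comb(comb(j, c), b, j), e), e)), h(h(comb(c, j, c), h(c, j, c), comb(c, j, b)), h(h(c, j, j), comb(comb(c, j), comb(j, c)), comb(b, comb(comb(c, c), b))), comb(j, h(b, j, j), b, comb(j, b))), comb(comb(b, comb(h(comb(comb(c, comb(j, e)), b), h(c, c, j), j), b)), h(b, c, j), comb(c, j))), e, b, j)
Simplify inside:  h(comb(h(comb(j, c, comb(j, j)), comb(b, c, comb(j, c)), comb(b, c, comb(b, c))), comb(h(comb(comb(c, j), b), comb(comb(j, c), b, j), e), e)), h(h(comb(c, j, c), h(c, j, c), comb(c, j, b)), h(h(c, j, j), comb(comb(c, j), comb(j, c)), comb(b, comb(comb(c, c), b))), comb(j, h(b, j, j), b, comb(j, b))), comb(comb(b, comb(h(comb(comb(c, comb(j, e)), b), h(c, c, j), j), b)), h(b, c, j), comb(c, j)))  →  h(comb(h(comb(b, c, j), comb(b, c, j, j), e), h(comb(c, j, j, j), comb(b, c, c, j), comb(b, b, c, c))), h(h(comb(c, c, j), h(c, j, c), comb(b, c, j)), h(h(c, j, j), comb(c, c, j, j), comb(b, b, c, c)), comb(b, b, h(b, j, j), j, j)), comb(b, b, c, h(b, c, j), h(comb(b, c, j), h(c, c, j), j), j))
Drop the unit:  drop e
Order the arguments:  comb(b, h(comb(h(comb(b, c, j), comb(b, c, j, j), e), h(comb(c, j, j, j), comb(b, c, c, j), comb(b, b, c, c))), h(h(comb(c, c, j), h(c, j, c), comb(b, c, j)), h(h(c, j, j), comb(c, c, j, j), comb(b, b, c, c)), comb(b, b, h(b, j, j), j, j)), comb(b, b, c, h(b, c, j), h(comb(b, c, j), h(c, c, j), j), j)), j)

Answer: comb(b, h(comb(h(comb(b, c, j), comb(b, c, j, j), e), h(comb(c, j, j, j), comb(b, c, c, j), comb(b, b, c, c))), h(h(comb(c, c, j), h(c, j, c), comb(b, c, j)), h(h(c, j, j), comb(c, c, j, j), comb(b, b, c, c)), comb(b, b, h(b, j, j), j, j)), comb(b, b, c, h(b, c, j), h(comb(b, c, j), h(c, c, j), j), j)), j)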